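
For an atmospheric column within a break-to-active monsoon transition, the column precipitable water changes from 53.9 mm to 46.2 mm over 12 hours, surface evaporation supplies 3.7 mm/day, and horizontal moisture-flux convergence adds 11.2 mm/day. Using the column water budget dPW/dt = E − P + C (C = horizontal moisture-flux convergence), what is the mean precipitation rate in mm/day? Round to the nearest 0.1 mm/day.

P ≈ 30.3 mm/day

dPW/dt = (46.2 − 53.9) mm / (12/24 day) = -15.400 mm/day.
P = E + C − dPW/dt = 3.7 + (11.2) − (-15.400) = 30.3 mm/day.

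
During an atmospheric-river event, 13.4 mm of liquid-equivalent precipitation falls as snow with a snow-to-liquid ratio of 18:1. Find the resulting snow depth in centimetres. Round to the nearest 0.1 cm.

Snow depth = liquid × ratio = 13.4 mm × 18 = 241.2 mm = 24.1 cm.

snow depth ≈ 24.1 cm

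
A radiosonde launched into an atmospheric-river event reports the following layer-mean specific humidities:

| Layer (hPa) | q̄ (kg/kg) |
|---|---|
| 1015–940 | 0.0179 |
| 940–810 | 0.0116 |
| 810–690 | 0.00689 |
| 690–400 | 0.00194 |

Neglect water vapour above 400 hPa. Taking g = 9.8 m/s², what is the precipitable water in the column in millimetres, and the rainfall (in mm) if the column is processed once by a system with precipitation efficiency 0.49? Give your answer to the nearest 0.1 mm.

Precipitable water is the column-integrated vapour mass per unit area: PW = (1/g) Σ q̄ Δp, with q in kg/kg and Δp in Pa (1 kg/m² of water = 1 mm).
Layer 1015–940 hPa: Δp = 75 hPa = 7500 Pa, q̄ = 0.0179 kg/kg → 0.0179 × 7500 / 9.8 = 13.70 mm
Layer 940–810 hPa: Δp = 130 hPa = 13000 Pa, q̄ = 0.0116 kg/kg → 0.0116 × 13000 / 9.8 = 15.39 mm
Layer 810–690 hPa: Δp = 120 hPa = 12000 Pa, q̄ = 0.00689 kg/kg → 0.00689 × 12000 / 9.8 = 8.44 mm
Layer 690–400 hPa: Δp = 290 hPa = 29000 Pa, q̄ = 0.00194 kg/kg → 0.00194 × 29000 / 9.8 = 5.74 mm
PW = 13.70 + 15.39 + 8.44 + 5.74 = 43.27 ≈ 43.3 mm.
Rainfall = ε × PW = 0.49 × 43.3 = 21.2 mm.

PW ≈ 43.3 mm; rainfall ≈ 21.2 mm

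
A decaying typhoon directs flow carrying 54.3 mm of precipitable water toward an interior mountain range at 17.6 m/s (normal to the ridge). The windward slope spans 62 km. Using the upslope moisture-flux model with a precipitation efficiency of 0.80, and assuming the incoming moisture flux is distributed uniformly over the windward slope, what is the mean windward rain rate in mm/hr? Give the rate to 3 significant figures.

R ≈ 44.4 mm/hr

Incoming column moisture flux per unit ridge length: F = V × PW = 17.6 × 54.3 = 955.68 mm·m/s.
Spread over the 62 km slope with efficiency ε = 0.80: R = ε·F/W = 0.80 × 955.68 / 62000 m = 1.233e-02 mm/s.
R = 1.233e-02 × 3600 = 44.4 mm/hr.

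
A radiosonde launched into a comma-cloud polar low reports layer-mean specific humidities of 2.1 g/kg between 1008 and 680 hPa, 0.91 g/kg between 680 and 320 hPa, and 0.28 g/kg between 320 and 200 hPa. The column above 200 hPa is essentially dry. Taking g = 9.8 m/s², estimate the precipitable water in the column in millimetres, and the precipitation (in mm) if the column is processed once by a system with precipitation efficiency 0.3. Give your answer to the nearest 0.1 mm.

Precipitable water is the column-integrated vapour mass per unit area: PW = (1/g) Σ q̄ Δp, with q in kg/kg and Δp in Pa (1 kg/m² of water = 1 mm).
Layer 1008–680 hPa: Δp = 328 hPa = 32800 Pa, q̄ = 0.0021 kg/kg → 0.0021 × 32800 / 9.8 = 7.03 mm
Layer 680–320 hPa: Δp = 360 hPa = 36000 Pa, q̄ = 0.00091 kg/kg → 0.00091 × 36000 / 9.8 = 3.34 mm
Layer 320–200 hPa: Δp = 120 hPa = 12000 Pa, q̄ = 0.00028 kg/kg → 0.00028 × 12000 / 9.8 = 0.34 mm
PW = 7.03 + 3.34 + 0.34 = 10.71 ≈ 10.7 mm.
Precipitation = ε × PW = 0.3 × 10.7 = 3.2 mm.

PW ≈ 10.7 mm; precipitation ≈ 3.2 mm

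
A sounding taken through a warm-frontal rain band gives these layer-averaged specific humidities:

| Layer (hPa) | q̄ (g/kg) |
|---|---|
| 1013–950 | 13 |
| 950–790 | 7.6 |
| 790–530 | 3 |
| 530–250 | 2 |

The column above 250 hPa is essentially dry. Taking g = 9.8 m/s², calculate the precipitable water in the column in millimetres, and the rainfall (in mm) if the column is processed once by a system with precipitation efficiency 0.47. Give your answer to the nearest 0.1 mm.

Precipitable water is the column-integrated vapour mass per unit area: PW = (1/g) Σ q̄ Δp, with q in kg/kg and Δp in Pa (1 kg/m² of water = 1 mm).
Layer 1013–950 hPa: Δp = 63 hPa = 6300 Pa, q̄ = 0.013 kg/kg → 0.013 × 6300 / 9.8 = 8.36 mm
Layer 950–790 hPa: Δp = 160 hPa = 16000 Pa, q̄ = 0.0076 kg/kg → 0.0076 × 16000 / 9.8 = 12.41 mm
Layer 790–530 hPa: Δp = 260 hPa = 26000 Pa, q̄ = 0.003 kg/kg → 0.003 × 26000 / 9.8 = 7.96 mm
Layer 530–250 hPa: Δp = 280 hPa = 28000 Pa, q̄ = 0.002 kg/kg → 0.002 × 28000 / 9.8 = 5.71 mm
PW = 8.36 + 12.41 + 7.96 + 5.71 = 34.44 ≈ 34.4 mm.
Rainfall = ε × PW = 0.47 × 34.4 = 16.2 mm.

PW ≈ 34.4 mm; rainfall ≈ 16.2 mm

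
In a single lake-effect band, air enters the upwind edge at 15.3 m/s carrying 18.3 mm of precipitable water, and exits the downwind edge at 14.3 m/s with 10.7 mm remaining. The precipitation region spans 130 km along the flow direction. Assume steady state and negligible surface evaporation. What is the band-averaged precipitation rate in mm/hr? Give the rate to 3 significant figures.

Column moisture flux per unit crosswind length is F = V × PW.
Inflow: F_in = 15.3 × 18.3 = 279.99 mm·m/s
Outflow: F_out = 14.3 × 10.7 = 153.01 mm·m/s
Steady-state rate R = (F_in − F_out)/L = (279.99 − 153.01) / 130000 m = 9.768e-04 mm/s.
R = 9.768e-04 × 3600 = 3.52 mm/hr.

R ≈ 3.52 mm/hr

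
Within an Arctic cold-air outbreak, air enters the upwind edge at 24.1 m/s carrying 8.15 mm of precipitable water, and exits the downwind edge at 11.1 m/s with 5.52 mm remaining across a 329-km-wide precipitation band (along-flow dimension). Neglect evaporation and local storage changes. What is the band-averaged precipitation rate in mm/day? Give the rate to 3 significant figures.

Column moisture flux per unit crosswind length is F = V × PW.
Inflow: F_in = 24.1 × 8.15 = 196.415 mm·m/s
Outflow: F_out = 11.1 × 5.52 = 61.272 mm·m/s
Steady-state rate R = (F_in − F_out)/L = (196.415 − 61.272) / 329000 m = 4.108e-04 mm/s.
R = 4.108e-04 × 3600 × 24 = 35.5 mm/day.

R ≈ 35.5 mm/day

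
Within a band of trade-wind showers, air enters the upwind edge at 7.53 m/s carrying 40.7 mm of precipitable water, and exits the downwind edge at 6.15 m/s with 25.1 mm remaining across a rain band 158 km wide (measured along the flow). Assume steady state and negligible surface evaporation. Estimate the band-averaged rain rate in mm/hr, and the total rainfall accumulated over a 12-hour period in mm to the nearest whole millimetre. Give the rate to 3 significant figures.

R ≈ 3.47 mm/hr; total ≈ 42 mm

Column moisture flux per unit crosswind length is F = V × PW.
Inflow: F_in = 7.53 × 40.7 = 306.471 mm·m/s
Outflow: F_out = 6.15 × 25.1 = 154.365 mm·m/s
Steady-state rate R = (F_in − F_out)/L = (306.471 − 154.365) / 158000 m = 9.627e-04 mm/s.
R = 9.627e-04 × 3600 = 3.47 mm/hr.
Over 12 h: total = 3.47 × 12 = 41.64 ≈ 42 mm.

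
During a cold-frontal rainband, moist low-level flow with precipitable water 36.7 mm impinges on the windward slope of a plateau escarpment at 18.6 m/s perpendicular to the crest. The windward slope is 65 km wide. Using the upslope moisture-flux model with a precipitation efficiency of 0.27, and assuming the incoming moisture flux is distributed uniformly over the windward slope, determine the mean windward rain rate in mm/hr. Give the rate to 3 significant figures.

R ≈ 10.2 mm/hr

Incoming column moisture flux per unit ridge length: F = V × PW = 18.6 × 36.7 = 682.62 mm·m/s.
Spread over the 65 km slope with efficiency ε = 0.27: R = ε·F/W = 0.27 × 682.62 / 65000 m = 2.835e-03 mm/s.
R = 2.835e-03 × 3600 = 10.2 mm/hr.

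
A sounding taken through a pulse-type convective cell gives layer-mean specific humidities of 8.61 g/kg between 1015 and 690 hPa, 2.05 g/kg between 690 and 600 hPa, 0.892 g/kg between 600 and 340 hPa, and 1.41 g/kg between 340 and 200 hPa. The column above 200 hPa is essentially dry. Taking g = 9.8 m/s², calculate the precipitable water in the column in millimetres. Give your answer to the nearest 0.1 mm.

Precipitable water is the column-integrated vapour mass per unit area: PW = (1/g) Σ q̄ Δp, with q in kg/kg and Δp in Pa (1 kg/m² of water = 1 mm).
Layer 1015–690 hPa: Δp = 325 hPa = 32500 Pa, q̄ = 0.00861 kg/kg → 0.00861 × 32500 / 9.8 = 28.55 mm
Layer 690–600 hPa: Δp = 90 hPa = 9000 Pa, q̄ = 0.00205 kg/kg → 0.00205 × 9000 / 9.8 = 1.88 mm
Layer 600–340 hPa: Δp = 260 hPa = 26000 Pa, q̄ = 0.000892 kg/kg → 0.000892 × 26000 / 9.8 = 2.37 mm
Layer 340–200 hPa: Δp = 140 hPa = 14000 Pa, q̄ = 0.00141 kg/kg → 0.00141 × 14000 / 9.8 = 2.01 mm
PW = 28.55 + 1.88 + 2.37 + 2.01 = 34.81 ≈ 34.8 mm.

PW ≈ 34.8 mm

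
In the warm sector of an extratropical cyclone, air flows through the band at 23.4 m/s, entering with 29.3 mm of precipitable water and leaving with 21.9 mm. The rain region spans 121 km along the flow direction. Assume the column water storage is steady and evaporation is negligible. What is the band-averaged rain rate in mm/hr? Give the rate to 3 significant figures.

Column moisture flux per unit crosswind length is F = V × PW.
Inflow: F_in = 23.4 × 29.3 = 685.62 mm·m/s
Outflow: F_out = 23.4 × 21.9 = 512.46 mm·m/s
Steady-state rate R = (F_in − F_out)/L = (685.62 − 512.46) / 121000 m = 1.431e-03 mm/s.
R = 1.431e-03 × 3600 = 5.15 mm/hr.

R ≈ 5.15 mm/hr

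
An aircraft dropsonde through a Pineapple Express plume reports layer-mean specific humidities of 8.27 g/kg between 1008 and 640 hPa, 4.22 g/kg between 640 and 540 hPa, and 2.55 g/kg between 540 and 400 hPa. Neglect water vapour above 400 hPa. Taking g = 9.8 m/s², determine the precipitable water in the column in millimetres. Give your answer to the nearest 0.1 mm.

PW ≈ 39.0 mm

Precipitable water is the column-integrated vapour mass per unit area: PW = (1/g) Σ q̄ Δp, with q in kg/kg and Δp in Pa (1 kg/m² of water = 1 mm).
Layer 1008–640 hPa: Δp = 368 hPa = 36800 Pa, q̄ = 0.00827 kg/kg → 0.00827 × 36800 / 9.8 = 31.05 mm
Layer 640–540 hPa: Δp = 100 hPa = 10000 Pa, q̄ = 0.00422 kg/kg → 0.00422 × 10000 / 9.8 = 4.31 mm
Layer 540–400 hPa: Δp = 140 hPa = 14000 Pa, q̄ = 0.00255 kg/kg → 0.00255 × 14000 / 9.8 = 3.64 mm
PW = 31.05 + 4.31 + 3.64 = 39.00 ≈ 39.0 mm.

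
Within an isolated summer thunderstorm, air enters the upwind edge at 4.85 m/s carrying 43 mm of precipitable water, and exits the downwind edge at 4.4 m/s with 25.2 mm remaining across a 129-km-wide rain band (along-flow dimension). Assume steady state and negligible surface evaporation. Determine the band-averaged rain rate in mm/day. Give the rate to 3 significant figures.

R ≈ 65.4 mm/day

Column moisture flux per unit crosswind length is F = V × PW.
Inflow: F_in = 4.85 × 43 = 208.55 mm·m/s
Outflow: F_out = 4.4 × 25.2 = 110.88 mm·m/s
Steady-state rate R = (F_in − F_out)/L = (208.55 − 110.88) / 129000 m = 7.571e-04 mm/s.
R = 7.571e-04 × 3600 × 24 = 65.4 mm/day.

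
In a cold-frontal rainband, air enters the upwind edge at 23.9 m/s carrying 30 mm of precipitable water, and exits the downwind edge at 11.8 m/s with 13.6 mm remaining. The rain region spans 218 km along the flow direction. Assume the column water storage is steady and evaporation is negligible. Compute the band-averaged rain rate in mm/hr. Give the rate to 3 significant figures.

R ≈ 9.19 mm/hr

Column moisture flux per unit crosswind length is F = V × PW.
Inflow: F_in = 23.9 × 30 = 717 mm·m/s
Outflow: F_out = 11.8 × 13.6 = 160.48 mm·m/s
Steady-state rate R = (F_in − F_out)/L = (717 − 160.48) / 218000 m = 2.553e-03 mm/s.
R = 2.553e-03 × 3600 = 9.19 mm/hr.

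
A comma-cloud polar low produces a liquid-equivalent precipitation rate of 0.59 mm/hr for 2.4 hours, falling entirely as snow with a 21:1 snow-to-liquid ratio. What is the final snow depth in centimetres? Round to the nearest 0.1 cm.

Liquid-equivalent depth = 0.59 × 2.4 = 1.416 mm.
Snow depth = 1.416 mm × 21 = 29.736 mm = 3.0 cm.

snow depth ≈ 3.0 cm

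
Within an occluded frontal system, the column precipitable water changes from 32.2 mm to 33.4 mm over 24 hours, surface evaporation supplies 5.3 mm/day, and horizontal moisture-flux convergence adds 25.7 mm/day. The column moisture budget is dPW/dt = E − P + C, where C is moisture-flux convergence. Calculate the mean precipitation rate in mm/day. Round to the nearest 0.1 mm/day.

P ≈ 29.8 mm/day

dPW/dt = (33.4 − 32.2) mm / (24/24 day) = +1.200 mm/day.
P = E + C − dPW/dt = 5.3 + (25.7) − (+1.200) = 29.8 mm/day.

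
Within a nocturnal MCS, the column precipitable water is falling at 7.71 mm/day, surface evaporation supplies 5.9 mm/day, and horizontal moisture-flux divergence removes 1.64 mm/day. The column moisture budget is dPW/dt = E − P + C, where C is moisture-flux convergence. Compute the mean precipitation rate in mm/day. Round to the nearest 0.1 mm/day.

P ≈ 12.0 mm/day

dPW/dt = -7.71 mm/day.
P = E + C − dPW/dt = 5.9 + (-1.64) − (-7.71) = 12.0 mm/day.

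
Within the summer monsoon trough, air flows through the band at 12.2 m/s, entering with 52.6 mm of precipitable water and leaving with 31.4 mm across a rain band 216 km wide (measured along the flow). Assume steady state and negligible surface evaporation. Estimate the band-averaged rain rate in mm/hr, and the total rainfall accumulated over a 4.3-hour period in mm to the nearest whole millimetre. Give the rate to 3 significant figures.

Column moisture flux per unit crosswind length is F = V × PW.
Inflow: F_in = 12.2 × 52.6 = 641.72 mm·m/s
Outflow: F_out = 12.2 × 31.4 = 383.08 mm·m/s
Steady-state rate R = (F_in − F_out)/L = (641.72 − 383.08) / 216000 m = 1.197e-03 mm/s.
R = 1.197e-03 × 3600 = 4.31 mm/hr.
Over 4.3 h: total = 4.31 × 4.3 = 18.533 ≈ 19 mm.

R ≈ 4.31 mm/hr; total ≈ 19 mm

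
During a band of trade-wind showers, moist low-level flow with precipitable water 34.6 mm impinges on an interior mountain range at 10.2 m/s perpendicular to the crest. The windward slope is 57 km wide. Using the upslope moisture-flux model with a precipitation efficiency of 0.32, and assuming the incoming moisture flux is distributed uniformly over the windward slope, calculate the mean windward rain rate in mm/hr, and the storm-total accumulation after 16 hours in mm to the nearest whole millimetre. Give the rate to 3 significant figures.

R ≈ 7.13 mm/hr; total ≈ 114 mm

Incoming column moisture flux per unit ridge length: F = V × PW = 10.2 × 34.6 = 352.92 mm·m/s.
Spread over the 57 km slope with efficiency ε = 0.32: R = ε·F/W = 0.32 × 352.92 / 57000 m = 1.981e-03 mm/s.
R = 1.981e-03 × 3600 = 7.13 mm/hr.
Over 16 h: total = 7.13 × 16 = 114.08 ≈ 114 mm.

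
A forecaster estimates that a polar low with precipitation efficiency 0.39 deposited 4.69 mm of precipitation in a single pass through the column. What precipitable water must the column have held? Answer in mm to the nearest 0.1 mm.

PW ≈ 12.0 mm

PW = precipitation / ε = 4.69 / 0.39 = 12.0 mm.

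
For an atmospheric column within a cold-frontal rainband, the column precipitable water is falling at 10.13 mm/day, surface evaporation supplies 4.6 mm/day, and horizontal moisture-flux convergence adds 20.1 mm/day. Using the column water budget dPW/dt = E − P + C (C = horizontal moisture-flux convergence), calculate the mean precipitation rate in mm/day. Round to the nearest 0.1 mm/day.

dPW/dt = -10.13 mm/day.
P = E + C − dPW/dt = 4.6 + (20.1) − (-10.13) = 34.8 mm/day.

P ≈ 34.8 mm/day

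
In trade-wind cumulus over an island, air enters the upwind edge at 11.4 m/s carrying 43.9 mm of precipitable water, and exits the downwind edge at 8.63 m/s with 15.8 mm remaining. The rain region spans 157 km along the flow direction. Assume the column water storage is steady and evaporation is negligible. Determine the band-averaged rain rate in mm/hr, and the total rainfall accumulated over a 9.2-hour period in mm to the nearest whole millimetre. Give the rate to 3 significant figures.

Column moisture flux per unit crosswind length is F = V × PW.
Inflow: F_in = 11.4 × 43.9 = 500.46 mm·m/s
Outflow: F_out = 8.63 × 15.8 = 136.354 mm·m/s
Steady-state rate R = (F_in − F_out)/L = (500.46 − 136.354) / 157000 m = 2.319e-03 mm/s.
R = 2.319e-03 × 3600 = 8.35 mm/hr.
Over 9.2 h: total = 8.35 × 9.2 = 76.82 ≈ 77 mm.

R ≈ 8.35 mm/hr; total ≈ 77 mm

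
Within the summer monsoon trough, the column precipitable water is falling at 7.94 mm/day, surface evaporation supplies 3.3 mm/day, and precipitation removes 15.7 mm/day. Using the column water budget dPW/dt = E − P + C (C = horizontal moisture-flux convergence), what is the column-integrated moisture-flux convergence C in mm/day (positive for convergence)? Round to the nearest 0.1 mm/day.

C ≈ 4.5 mm/day

dPW/dt = -7.94 mm/day.
C = dPW/dt − E + P = (-7.94) − 3.3 + 15.7 = 4.5 mm/day.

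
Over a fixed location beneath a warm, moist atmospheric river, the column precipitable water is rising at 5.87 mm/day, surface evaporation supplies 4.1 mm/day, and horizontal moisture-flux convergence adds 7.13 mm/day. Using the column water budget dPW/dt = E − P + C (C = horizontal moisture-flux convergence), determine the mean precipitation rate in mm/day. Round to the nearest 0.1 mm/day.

dPW/dt = +5.87 mm/day.
P = E + C − dPW/dt = 4.1 + (7.13) − (+5.87) = 5.4 mm/day.

P ≈ 5.4 mm/day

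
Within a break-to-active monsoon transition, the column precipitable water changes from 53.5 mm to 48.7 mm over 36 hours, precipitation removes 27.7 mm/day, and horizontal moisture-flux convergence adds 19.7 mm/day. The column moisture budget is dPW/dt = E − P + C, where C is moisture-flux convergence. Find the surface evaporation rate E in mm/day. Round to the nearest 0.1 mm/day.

dPW/dt = (48.7 − 53.5) mm / (36/24 day) = -3.200 mm/day.
E = dPW/dt + P − C = (-3.200) + 27.7 − (19.7) = 4.8 mm/day.

E ≈ 4.8 mm/day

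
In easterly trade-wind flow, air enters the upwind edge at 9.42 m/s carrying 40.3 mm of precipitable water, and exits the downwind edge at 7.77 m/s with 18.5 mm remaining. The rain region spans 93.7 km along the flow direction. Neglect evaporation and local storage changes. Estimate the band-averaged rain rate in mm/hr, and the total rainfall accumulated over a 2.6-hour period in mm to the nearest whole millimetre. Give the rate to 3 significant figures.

Column moisture flux per unit crosswind length is F = V × PW.
Inflow: F_in = 9.42 × 40.3 = 379.626 mm·m/s
Outflow: F_out = 7.77 × 18.5 = 143.745 mm·m/s
Steady-state rate R = (F_in − F_out)/L = (379.626 − 143.745) / 93700 m = 2.517e-03 mm/s.
R = 2.517e-03 × 3600 = 9.06 mm/hr.
Over 2.6 h: total = 9.06 × 2.6 = 23.556 ≈ 24 mm.

R ≈ 9.06 mm/hr; total ≈ 24 mm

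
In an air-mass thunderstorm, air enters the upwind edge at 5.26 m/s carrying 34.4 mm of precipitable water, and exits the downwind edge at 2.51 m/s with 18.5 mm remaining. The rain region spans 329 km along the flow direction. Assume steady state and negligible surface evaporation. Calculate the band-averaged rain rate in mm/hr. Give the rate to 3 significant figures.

Column moisture flux per unit crosswind length is F = V × PW.
Inflow: F_in = 5.26 × 34.4 = 180.944 mm·m/s
Outflow: F_out = 2.51 × 18.5 = 46.435 mm·m/s
Steady-state rate R = (F_in − F_out)/L = (180.944 − 46.435) / 329000 m = 4.088e-04 mm/s.
R = 4.088e-04 × 3600 = 1.47 mm/hr.

R ≈ 1.47 mm/hr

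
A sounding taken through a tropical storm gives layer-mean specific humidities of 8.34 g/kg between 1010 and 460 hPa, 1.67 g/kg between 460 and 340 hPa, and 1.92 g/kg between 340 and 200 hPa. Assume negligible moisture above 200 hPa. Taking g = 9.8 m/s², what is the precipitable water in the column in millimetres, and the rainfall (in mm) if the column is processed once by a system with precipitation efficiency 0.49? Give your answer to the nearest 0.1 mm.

Precipitable water is the column-integrated vapour mass per unit area: PW = (1/g) Σ q̄ Δp, with q in kg/kg and Δp in Pa (1 kg/m² of water = 1 mm).
Layer 1010–460 hPa: Δp = 550 hPa = 55000 Pa, q̄ = 0.00834 kg/kg → 0.00834 × 55000 / 9.8 = 46.81 mm
Layer 460–340 hPa: Δp = 120 hPa = 12000 Pa, q̄ = 0.00167 kg/kg → 0.00167 × 12000 / 9.8 = 2.04 mm
Layer 340–200 hPa: Δp = 140 hPa = 14000 Pa, q̄ = 0.00192 kg/kg → 0.00192 × 14000 / 9.8 = 2.74 mm
PW = 46.81 + 2.04 + 2.74 = 51.59 ≈ 51.6 mm.
Rainfall = ε × PW = 0.49 × 51.6 = 25.3 mm.

PW ≈ 51.6 mm; rainfall ≈ 25.3 mm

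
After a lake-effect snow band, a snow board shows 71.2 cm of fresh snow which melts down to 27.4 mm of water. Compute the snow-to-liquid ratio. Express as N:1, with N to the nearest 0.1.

Ratio = snow depth / SWE = 712 mm / 27.4 mm = 26.0, i.e. 26.0:1.

ratio ≈ 26.0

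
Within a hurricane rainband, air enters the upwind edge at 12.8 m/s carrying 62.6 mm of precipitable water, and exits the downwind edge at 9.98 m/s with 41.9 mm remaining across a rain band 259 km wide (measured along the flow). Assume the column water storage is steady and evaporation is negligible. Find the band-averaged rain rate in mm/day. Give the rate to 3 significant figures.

Column moisture flux per unit crosswind length is F = V × PW.
Inflow: F_in = 12.8 × 62.6 = 801.28 mm·m/s
Outflow: F_out = 9.98 × 41.9 = 418.162 mm·m/s
Steady-state rate R = (F_in − F_out)/L = (801.28 − 418.162) / 259000 m = 1.479e-03 mm/s.
R = 1.479e-03 × 3600 × 24 = 128 mm/day.

R ≈ 128 mm/day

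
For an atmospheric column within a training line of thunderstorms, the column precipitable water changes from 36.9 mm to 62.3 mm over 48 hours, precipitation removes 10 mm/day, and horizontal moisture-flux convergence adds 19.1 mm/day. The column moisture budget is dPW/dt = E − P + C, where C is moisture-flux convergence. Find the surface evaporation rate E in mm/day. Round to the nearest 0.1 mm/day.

dPW/dt = (62.3 − 36.9) mm / (48/24 day) = +12.700 mm/day.
E = dPW/dt + P − C = (+12.700) + 10 − (19.1) = 3.6 mm/day.

E ≈ 3.6 mm/day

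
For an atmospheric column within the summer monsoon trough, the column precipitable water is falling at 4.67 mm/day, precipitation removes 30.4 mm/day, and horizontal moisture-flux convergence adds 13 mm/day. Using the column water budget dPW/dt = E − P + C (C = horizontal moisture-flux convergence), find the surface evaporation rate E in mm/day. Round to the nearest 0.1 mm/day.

dPW/dt = -4.67 mm/day.
E = dPW/dt + P − C = (-4.67) + 30.4 − (13) = 12.7 mm/day.

E ≈ 12.7 mm/day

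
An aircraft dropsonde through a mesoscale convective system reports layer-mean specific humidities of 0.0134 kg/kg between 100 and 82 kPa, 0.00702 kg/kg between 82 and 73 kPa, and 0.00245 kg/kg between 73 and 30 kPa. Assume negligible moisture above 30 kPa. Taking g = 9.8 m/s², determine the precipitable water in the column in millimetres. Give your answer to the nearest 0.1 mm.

Precipitable water is the column-integrated vapour mass per unit area: PW = (1/g) Σ q̄ Δp, with q in kg/kg and Δp in Pa (1 kg/m² of water = 1 mm).
Layer 100–82 kPa: Δp = 180 hPa = 18000 Pa, q̄ = 0.0134 kg/kg → 0.0134 × 18000 / 9.8 = 24.61 mm
Layer 82–73 kPa: Δp = 90 hPa = 9000 Pa, q̄ = 0.00702 kg/kg → 0.00702 × 9000 / 9.8 = 6.45 mm
Layer 73–30 kPa: Δp = 430 hPa = 43000 Pa, q̄ = 0.00245 kg/kg → 0.00245 × 43000 / 9.8 = 10.75 mm
PW = 24.61 + 6.45 + 10.75 = 41.81 ≈ 41.8 mm.

PW ≈ 41.8 mm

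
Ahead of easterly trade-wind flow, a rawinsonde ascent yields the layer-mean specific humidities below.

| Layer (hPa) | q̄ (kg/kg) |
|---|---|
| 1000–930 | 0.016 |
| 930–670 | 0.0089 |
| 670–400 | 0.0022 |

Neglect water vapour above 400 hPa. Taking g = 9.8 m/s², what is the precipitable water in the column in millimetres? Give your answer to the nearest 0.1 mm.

PW ≈ 41.1 mm

Precipitable water is the column-integrated vapour mass per unit area: PW = (1/g) Σ q̄ Δp, with q in kg/kg and Δp in Pa (1 kg/m² of water = 1 mm).
Layer 1000–930 hPa: Δp = 70 hPa = 7000 Pa, q̄ = 0.016 kg/kg → 0.016 × 7000 / 9.8 = 11.43 mm
Layer 930–670 hPa: Δp = 260 hPa = 26000 Pa, q̄ = 0.0089 kg/kg → 0.0089 × 26000 / 9.8 = 23.61 mm
Layer 670–400 hPa: Δp = 270 hPa = 27000 Pa, q̄ = 0.0022 kg/kg → 0.0022 × 27000 / 9.8 = 6.06 mm
PW = 11.43 + 23.61 + 6.06 = 41.10 ≈ 41.1 mm.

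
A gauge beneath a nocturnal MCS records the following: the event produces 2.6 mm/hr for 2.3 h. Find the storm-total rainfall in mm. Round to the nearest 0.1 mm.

Total = Σ Rᵢ Δtᵢ = 2.6 × 2.3
      = 5.98 = 6.0 mm.

total ≈ 6.0 mm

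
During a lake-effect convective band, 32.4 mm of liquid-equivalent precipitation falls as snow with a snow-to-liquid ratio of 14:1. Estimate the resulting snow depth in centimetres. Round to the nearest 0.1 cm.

snow depth ≈ 45.4 cm

Snow depth = liquid × ratio = 32.4 mm × 14 = 453.6 mm = 45.4 cm.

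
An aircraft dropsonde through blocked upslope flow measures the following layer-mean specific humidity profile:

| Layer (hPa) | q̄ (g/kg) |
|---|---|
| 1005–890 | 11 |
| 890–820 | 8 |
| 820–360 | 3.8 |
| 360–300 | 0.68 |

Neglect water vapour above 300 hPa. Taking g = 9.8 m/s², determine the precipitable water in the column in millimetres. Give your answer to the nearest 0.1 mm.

PW ≈ 36.9 mm

Precipitable water is the column-integrated vapour mass per unit area: PW = (1/g) Σ q̄ Δp, with q in kg/kg and Δp in Pa (1 kg/m² of water = 1 mm).
Layer 1005–890 hPa: Δp = 115 hPa = 11500 Pa, q̄ = 0.011 kg/kg → 0.011 × 11500 / 9.8 = 12.91 mm
Layer 890–820 hPa: Δp = 70 hPa = 7000 Pa, q̄ = 0.008 kg/kg → 0.008 × 7000 / 9.8 = 5.71 mm
Layer 820–360 hPa: Δp = 460 hPa = 46000 Pa, q̄ = 0.0038 kg/kg → 0.0038 × 46000 / 9.8 = 17.84 mm
Layer 360–300 hPa: Δp = 60 hPa = 6000 Pa, q̄ = 0.00068 kg/kg → 0.00068 × 6000 / 9.8 = 0.42 mm
PW = 12.91 + 5.71 + 17.84 + 0.42 = 36.88 ≈ 36.9 mm.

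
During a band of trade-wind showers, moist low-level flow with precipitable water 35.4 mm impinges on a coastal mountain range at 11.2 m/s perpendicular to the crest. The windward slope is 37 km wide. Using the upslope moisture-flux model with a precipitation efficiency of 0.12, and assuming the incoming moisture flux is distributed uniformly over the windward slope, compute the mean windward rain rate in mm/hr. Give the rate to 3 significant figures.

Incoming column moisture flux per unit ridge length: F = V × PW = 11.2 × 35.4 = 396.48 mm·m/s.
Spread over the 37 km slope with efficiency ε = 0.12: R = ε·F/W = 0.12 × 396.48 / 37000 m = 1.286e-03 mm/s.
R = 1.286e-03 × 3600 = 4.63 mm/hr.

R ≈ 4.63 mm/hr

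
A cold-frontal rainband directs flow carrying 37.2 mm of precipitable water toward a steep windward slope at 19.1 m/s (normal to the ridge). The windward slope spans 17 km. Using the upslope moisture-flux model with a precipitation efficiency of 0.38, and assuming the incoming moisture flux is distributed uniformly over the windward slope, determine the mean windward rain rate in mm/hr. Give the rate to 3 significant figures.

Incoming column moisture flux per unit ridge length: F = V × PW = 19.1 × 37.2 = 710.52 mm·m/s.
Spread over the 17 km slope with efficiency ε = 0.38: R = ε·F/W = 0.38 × 710.52 / 17000 m = 1.588e-02 mm/s.
R = 1.588e-02 × 3600 = 57.2 mm/hr.

R ≈ 57.2 mm/hr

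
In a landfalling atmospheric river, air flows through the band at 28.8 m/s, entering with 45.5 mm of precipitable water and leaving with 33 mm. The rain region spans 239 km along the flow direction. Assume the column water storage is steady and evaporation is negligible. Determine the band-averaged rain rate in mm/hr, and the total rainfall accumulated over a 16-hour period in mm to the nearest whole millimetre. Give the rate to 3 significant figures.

Column moisture flux per unit crosswind length is F = V × PW.
Inflow: F_in = 28.8 × 45.5 = 1310.4 mm·m/s
Outflow: F_out = 28.8 × 33 = 950.4 mm·m/s
Steady-state rate R = (F_in − F_out)/L = (1310.4 − 950.4) / 239000 m = 1.506e-03 mm/s.
R = 1.506e-03 × 3600 = 5.42 mm/hr.
Over 16 h: total = 5.42 × 16 = 86.72 ≈ 87 mm.

R ≈ 5.42 mm/hr; total ≈ 87 mm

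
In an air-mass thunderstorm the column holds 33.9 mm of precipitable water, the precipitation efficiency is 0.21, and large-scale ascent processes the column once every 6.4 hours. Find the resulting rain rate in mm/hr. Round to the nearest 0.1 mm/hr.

R ≈ 1.1 mm/hr

Each overturning extracts ε × PW = 0.21 × 33.9 = 7.119 mm.
Rate = ε·PW / τ = 7.119 / 6.4 h = 1.1 mm/hr.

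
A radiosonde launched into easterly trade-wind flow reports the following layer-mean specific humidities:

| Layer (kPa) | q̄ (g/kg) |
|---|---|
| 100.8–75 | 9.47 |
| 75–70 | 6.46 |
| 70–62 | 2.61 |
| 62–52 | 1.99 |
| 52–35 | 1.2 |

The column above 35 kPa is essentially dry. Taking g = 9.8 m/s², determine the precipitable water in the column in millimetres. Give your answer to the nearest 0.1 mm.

PW ≈ 34.5 mm

Precipitable water is the column-integrated vapour mass per unit area: PW = (1/g) Σ q̄ Δp, with q in kg/kg and Δp in Pa (1 kg/m² of water = 1 mm).
Layer 100.8–75 kPa: Δp = 258 hPa = 25800 Pa, q̄ = 0.00947 kg/kg → 0.00947 × 25800 / 9.8 = 24.93 mm
Layer 75–70 kPa: Δp = 50 hPa = 5000 Pa, q̄ = 0.00646 kg/kg → 0.00646 × 5000 / 9.8 = 3.30 mm
Layer 70–62 kPa: Δp = 80 hPa = 8000 Pa, q̄ = 0.00261 kg/kg → 0.00261 × 8000 / 9.8 = 2.13 mm
Layer 62–52 kPa: Δp = 100 hPa = 10000 Pa, q̄ = 0.00199 kg/kg → 0.00199 × 10000 / 9.8 = 2.03 mm
Layer 52–35 kPa: Δp = 170 hPa = 17000 Pa, q̄ = 0.0012 kg/kg → 0.0012 × 17000 / 9.8 = 2.08 mm
PW = 24.93 + 3.30 + 2.13 + 2.03 + 2.08 = 34.47 ≈ 34.5 mm.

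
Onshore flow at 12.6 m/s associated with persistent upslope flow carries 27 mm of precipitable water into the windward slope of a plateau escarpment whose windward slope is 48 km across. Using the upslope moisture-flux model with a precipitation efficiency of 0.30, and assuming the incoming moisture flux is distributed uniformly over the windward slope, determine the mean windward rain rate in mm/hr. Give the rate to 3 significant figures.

Incoming column moisture flux per unit ridge length: F = V × PW = 12.6 × 27 = 340.2 mm·m/s.
Spread over the 48 km slope with efficiency ε = 0.30: R = ε·F/W = 0.30 × 340.2 / 48000 m = 2.126e-03 mm/s.
R = 2.126e-03 × 3600 = 7.65 mm/hr.

R ≈ 7.65 mm/hr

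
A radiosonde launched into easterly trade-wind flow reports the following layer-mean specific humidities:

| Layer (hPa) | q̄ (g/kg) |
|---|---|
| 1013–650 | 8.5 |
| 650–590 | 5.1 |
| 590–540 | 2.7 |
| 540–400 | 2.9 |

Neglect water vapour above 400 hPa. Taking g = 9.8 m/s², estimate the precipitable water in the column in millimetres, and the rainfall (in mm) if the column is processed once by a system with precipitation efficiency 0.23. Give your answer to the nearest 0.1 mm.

Precipitable water is the column-integrated vapour mass per unit area: PW = (1/g) Σ q̄ Δp, with q in kg/kg and Δp in Pa (1 kg/m² of water = 1 mm).
Layer 1013–650 hPa: Δp = 363 hPa = 36300 Pa, q̄ = 0.0085 kg/kg → 0.0085 × 36300 / 9.8 = 31.48 mm
Layer 650–590 hPa: Δp = 60 hPa = 6000 Pa, q̄ = 0.0051 kg/kg → 0.0051 × 6000 / 9.8 = 3.12 mm
Layer 590–540 hPa: Δp = 50 hPa = 5000 Pa, q̄ = 0.0027 kg/kg → 0.0027 × 5000 / 9.8 = 1.38 mm
Layer 540–400 hPa: Δp = 140 hPa = 14000 Pa, q̄ = 0.0029 kg/kg → 0.0029 × 14000 / 9.8 = 4.14 mm
PW = 31.48 + 3.12 + 1.38 + 4.14 = 40.12 ≈ 40.1 mm.
Rainfall = ε × PW = 0.23 × 40.1 = 9.2 mm.

PW ≈ 40.1 mm; rainfall ≈ 9.2 mm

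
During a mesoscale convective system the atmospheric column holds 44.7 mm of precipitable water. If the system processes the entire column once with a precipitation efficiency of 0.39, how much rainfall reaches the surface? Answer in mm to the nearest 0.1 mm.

rainfall ≈ 17.4 mm

Rainfall = ε × PW = 0.39 × 44.7 = 17.4 mm.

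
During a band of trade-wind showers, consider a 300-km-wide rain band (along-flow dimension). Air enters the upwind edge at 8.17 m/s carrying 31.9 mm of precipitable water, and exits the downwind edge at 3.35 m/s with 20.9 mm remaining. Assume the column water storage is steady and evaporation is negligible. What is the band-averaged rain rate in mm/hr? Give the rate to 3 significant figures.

Column moisture flux per unit crosswind length is F = V × PW.
Inflow: F_in = 8.17 × 31.9 = 260.623 mm·m/s
Outflow: F_out = 3.35 × 20.9 = 70.015 mm·m/s
Steady-state rate R = (F_in − F_out)/L = (260.623 − 70.015) / 300000 m = 6.354e-04 mm/s.
R = 6.354e-04 × 3600 = 2.29 mm/hr.

R ≈ 2.29 mm/hr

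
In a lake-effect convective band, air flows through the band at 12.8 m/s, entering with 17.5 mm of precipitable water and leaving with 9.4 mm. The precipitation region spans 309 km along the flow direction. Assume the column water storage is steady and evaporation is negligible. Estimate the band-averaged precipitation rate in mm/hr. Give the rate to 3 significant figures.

Column moisture flux per unit crosswind length is F = V × PW.
Inflow: F_in = 12.8 × 17.5 = 224 mm·m/s
Outflow: F_out = 12.8 × 9.4 = 120.32 mm·m/s
Steady-state rate R = (F_in − F_out)/L = (224 − 120.32) / 309000 m = 3.355e-04 mm/s.
R = 3.355e-04 × 3600 = 1.21 mm/hr.

R ≈ 1.21 mm/hr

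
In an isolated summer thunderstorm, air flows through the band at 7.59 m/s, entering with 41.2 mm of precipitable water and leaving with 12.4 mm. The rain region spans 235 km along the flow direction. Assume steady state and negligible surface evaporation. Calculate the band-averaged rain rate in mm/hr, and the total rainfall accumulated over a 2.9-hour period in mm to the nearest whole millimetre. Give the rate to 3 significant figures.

Column moisture flux per unit crosswind length is F = V × PW.
Inflow: F_in = 7.59 × 41.2 = 312.708 mm·m/s
Outflow: F_out = 7.59 × 12.4 = 94.116 mm·m/s
Steady-state rate R = (F_in − F_out)/L = (312.708 − 94.116) / 235000 m = 9.302e-04 mm/s.
R = 9.302e-04 × 3600 = 3.35 mm/hr.
Over 2.9 h: total = 3.35 × 2.9 = 9.715 ≈ 10 mm.

R ≈ 3.35 mm/hr; total ≈ 10 mm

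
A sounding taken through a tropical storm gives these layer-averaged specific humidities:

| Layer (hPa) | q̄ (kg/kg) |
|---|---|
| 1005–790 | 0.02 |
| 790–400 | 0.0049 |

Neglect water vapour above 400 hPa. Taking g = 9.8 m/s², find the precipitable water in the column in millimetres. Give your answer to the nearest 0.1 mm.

Precipitable water is the column-integrated vapour mass per unit area: PW = (1/g) Σ q̄ Δp, with q in kg/kg and Δp in Pa (1 kg/m² of water = 1 mm).
Layer 1005–790 hPa: Δp = 215 hPa = 21500 Pa, q̄ = 0.02 kg/kg → 0.02 × 21500 / 9.8 = 43.88 mm
Layer 790–400 hPa: Δp = 390 hPa = 39000 Pa, q̄ = 0.0049 kg/kg → 0.0049 × 39000 / 9.8 = 19.50 mm
PW = 43.88 + 19.50 = 63.38 ≈ 63.4 mm.

PW ≈ 63.4 mm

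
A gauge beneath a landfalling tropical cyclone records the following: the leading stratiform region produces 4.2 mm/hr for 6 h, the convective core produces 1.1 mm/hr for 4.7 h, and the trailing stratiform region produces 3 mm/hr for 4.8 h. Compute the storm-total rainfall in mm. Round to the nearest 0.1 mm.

Total = Σ Rᵢ Δtᵢ = 4.2 × 6 + 1.1 × 4.7 + 3 × 4.8
      = 25.2 + 5.17 + 14.4 = 44.8 mm.

total ≈ 44.8 mm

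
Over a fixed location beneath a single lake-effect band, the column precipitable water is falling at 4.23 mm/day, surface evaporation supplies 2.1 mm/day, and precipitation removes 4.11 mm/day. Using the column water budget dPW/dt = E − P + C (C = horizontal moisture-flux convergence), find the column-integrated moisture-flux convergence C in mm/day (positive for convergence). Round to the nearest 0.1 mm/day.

dPW/dt = -4.23 mm/day.
C = dPW/dt − E + P = (-4.23) − 2.1 + 4.11 = -2.2 mm/day.

C ≈ -2.2 mm/day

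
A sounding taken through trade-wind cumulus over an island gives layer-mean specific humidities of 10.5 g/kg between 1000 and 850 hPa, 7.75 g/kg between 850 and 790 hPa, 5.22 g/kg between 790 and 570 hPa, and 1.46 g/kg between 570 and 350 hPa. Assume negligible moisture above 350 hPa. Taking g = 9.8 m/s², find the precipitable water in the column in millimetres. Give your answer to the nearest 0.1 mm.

Precipitable water is the column-integrated vapour mass per unit area: PW = (1/g) Σ q̄ Δp, with q in kg/kg and Δp in Pa (1 kg/m² of water = 1 mm).
Layer 1000–850 hPa: Δp = 150 hPa = 15000 Pa, q̄ = 0.0105 kg/kg → 0.0105 × 15000 / 9.8 = 16.07 mm
Layer 850–790 hPa: Δp = 60 hPa = 6000 Pa, q̄ = 0.00775 kg/kg → 0.00775 × 6000 / 9.8 = 4.74 mm
Layer 790–570 hPa: Δp = 220 hPa = 22000 Pa, q̄ = 0.00522 kg/kg → 0.00522 × 22000 / 9.8 = 11.72 mm
Layer 570–350 hPa: Δp = 220 hPa = 22000 Pa, q̄ = 0.00146 kg/kg → 0.00146 × 22000 / 9.8 = 3.28 mm
PW = 16.07 + 4.74 + 11.72 + 3.28 = 35.81 ≈ 35.8 mm.

PW ≈ 35.8 mm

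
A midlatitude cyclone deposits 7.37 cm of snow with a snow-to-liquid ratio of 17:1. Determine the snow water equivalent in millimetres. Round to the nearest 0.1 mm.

SWE ≈ 4.3 mm

SWE = snow depth / ratio = 7.37 cm / 17 = 0.434 cm = 4.3 mm.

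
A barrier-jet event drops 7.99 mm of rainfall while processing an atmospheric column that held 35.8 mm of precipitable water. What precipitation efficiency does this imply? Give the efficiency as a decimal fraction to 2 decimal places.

ε ≈ 0.22

ε = rainfall / PW = 7.99 / 35.8 = 0.22.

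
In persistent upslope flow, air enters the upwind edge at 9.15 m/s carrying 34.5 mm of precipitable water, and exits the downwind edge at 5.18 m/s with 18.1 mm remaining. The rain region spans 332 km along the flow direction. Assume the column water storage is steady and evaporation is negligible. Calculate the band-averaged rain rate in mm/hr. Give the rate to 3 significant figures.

R ≈ 2.41 mm/hr

Column moisture flux per unit crosswind length is F = V × PW.
Inflow: F_in = 9.15 × 34.5 = 315.675 mm·m/s
Outflow: F_out = 5.18 × 18.1 = 93.758 mm·m/s
Steady-state rate R = (F_in − F_out)/L = (315.675 − 93.758) / 332000 m = 6.684e-04 mm/s.
R = 6.684e-04 × 3600 = 2.41 mm/hr.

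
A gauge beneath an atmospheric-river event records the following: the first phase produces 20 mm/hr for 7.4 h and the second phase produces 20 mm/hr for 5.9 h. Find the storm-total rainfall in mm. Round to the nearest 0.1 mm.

Total = Σ Rᵢ Δtᵢ = 20 × 7.4 + 20 × 5.9
      = 148 + 118 = 266.0 mm.

total ≈ 266.0 mm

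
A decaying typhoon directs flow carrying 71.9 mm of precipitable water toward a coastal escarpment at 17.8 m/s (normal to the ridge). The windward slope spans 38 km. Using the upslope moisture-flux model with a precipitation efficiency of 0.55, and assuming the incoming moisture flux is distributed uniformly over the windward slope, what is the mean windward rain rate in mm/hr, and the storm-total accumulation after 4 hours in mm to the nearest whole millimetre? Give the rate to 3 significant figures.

R ≈ 66.7 mm/hr; total ≈ 267 mm

Incoming column moisture flux per unit ridge length: F = V × PW = 17.8 × 71.9 = 1279.82 mm·m/s.
Spread over the 38 km slope with efficiency ε = 0.55: R = ε·F/W = 0.55 × 1279.82 / 38000 m = 1.852e-02 mm/s.
R = 1.852e-02 × 3600 = 66.7 mm/hr.
Over 4 h: total = 66.7 × 4 = 266.8 ≈ 267 mm.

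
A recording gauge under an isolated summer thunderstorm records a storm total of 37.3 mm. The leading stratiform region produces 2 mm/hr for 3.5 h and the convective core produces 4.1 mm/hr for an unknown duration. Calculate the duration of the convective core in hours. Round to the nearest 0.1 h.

duration ≈ 7.4 h

Known phases: 2 × 3.5 = 7 mm.
Remaining depth = 37.3 − 7 = 30.3 mm.
Duration = 30.3 / 4.1 = 7.4 h.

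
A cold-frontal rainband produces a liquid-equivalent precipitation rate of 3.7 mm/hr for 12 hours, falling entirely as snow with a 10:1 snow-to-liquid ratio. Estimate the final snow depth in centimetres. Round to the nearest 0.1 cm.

Liquid-equivalent depth = 3.7 × 12 = 44.4 mm.
Snow depth = 44.4 mm × 10 = 444 mm = 44.4 cm.

snow depth ≈ 44.4 cm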